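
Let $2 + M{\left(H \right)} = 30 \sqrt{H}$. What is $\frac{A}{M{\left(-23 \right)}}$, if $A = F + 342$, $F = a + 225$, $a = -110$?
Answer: $- \frac{457}{10352} - \frac{6855 i \sqrt{23}}{10352} \approx -0.044146 - 3.1758 i$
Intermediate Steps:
$M{\left(H \right)} = -2 + 30 \sqrt{H}$
$F = 115$ ($F = -110 + 225 = 115$)
$A = 457$ ($A = 115 + 342 = 457$)
$\frac{A}{M{\left(-23 \right)}} = \frac{457}{-2 + 30 \sqrt{-23}} = \frac{457}{-2 + 30 i \sqrt{23}}$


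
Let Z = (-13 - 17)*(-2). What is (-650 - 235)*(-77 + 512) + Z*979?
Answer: -326235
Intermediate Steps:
Z = 60 (Z = -30*(-2) = 60)
(-650 - 235)*(-77 + 512) + Z*979 = (-650 - 235)*(-77 + 512) + 60*979 = -885*435 + 58740 = -384975 + 58740 = -326235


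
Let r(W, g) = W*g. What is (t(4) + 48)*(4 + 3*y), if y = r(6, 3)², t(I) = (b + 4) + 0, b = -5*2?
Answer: 40992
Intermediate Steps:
b = -10
t(I) = -6 (t(I) = (-10 + 4) + 0 = -6 + 0 = -6)
y = 324 (y = (6*3)² = 18² = 324)
(t(4) + 48)*(4 + 3*y) = (-6 + 48)*(4 + 3*324) = 42*(4 + 972) = 42*976 = 40992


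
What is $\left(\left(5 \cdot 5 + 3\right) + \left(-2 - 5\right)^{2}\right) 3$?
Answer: $231$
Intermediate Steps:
$\left(\left(5 \cdot 5 + 3\right) + \left(-2 - 5\right)^{2}\right) 3 = \left(\left(25 + 3\right) + \left(-7\right)^{2}\right) 3 = \left(28 + 49\right) 3 = 77 \cdot 3 = 231$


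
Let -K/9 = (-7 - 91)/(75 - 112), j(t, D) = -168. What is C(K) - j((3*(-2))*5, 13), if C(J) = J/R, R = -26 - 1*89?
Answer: 715722/4255 ≈ 168.21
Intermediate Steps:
R = -115 (R = -26 - 89 = -115)
K = -882/37 (K = -9*(-7 - 91)/(75 - 112) = -(-882)/(-37) = -(-882)*(-1)/37 = -9*98/37 = -882/37 ≈ -23.838)
C(J) = -J/115 (C(J) = J/(-115) = J*(-1/115) = -J/115)
C(K) - j((3*(-2))*5, 13) = -1/115*(-882/37) - 1*(-168) = 882/4255 + 168 = 715722/4255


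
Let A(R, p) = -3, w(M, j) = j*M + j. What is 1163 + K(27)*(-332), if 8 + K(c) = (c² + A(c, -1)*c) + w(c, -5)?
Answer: -164837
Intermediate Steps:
w(M, j) = j + M*j (w(M, j) = M*j + j = j + M*j)
K(c) = -13 + c² - 8*c (K(c) = -8 + ((c² - 3*c) - 5*(1 + c)) = -8 + ((c² - 3*c) + (-5 - 5*c)) = -8 + (-5 + c² - 8*c) = -13 + c² - 8*c)
1163 + K(27)*(-332) = 1163 + (-13 + 27² - 8*27)*(-332) = 1163 + (-13 + 729 - 216)*(-332) = 1163 + 500*(-332) = 1163 - 166000 = -164837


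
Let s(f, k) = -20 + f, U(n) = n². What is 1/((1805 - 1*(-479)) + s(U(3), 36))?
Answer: 1/2273 ≈ 0.00043995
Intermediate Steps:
1/((1805 - 1*(-479)) + s(U(3), 36)) = 1/((1805 - 1*(-479)) + (-20 + 3²)) = 1/((1805 + 479) + (-20 + 9)) = 1/(2284 - 11) = 1/2273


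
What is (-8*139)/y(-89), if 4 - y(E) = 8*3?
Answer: 278/5 ≈ 55.600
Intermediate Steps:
y(E) = -20 (y(E) = 4 - 8*3 = 4 - 1*24 = 4 - 24 = -20)
(-8*139)/y(-89) = -8*139/(-20) = -1112*(-1/20) = 278/5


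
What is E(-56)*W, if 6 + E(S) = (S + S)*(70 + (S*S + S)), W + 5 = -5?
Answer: 3528060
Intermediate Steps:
W = -10 (W = -5 - 5 = -10)
E(S) = -6 + 2*S*(70 + S + S²) (E(S) = -6 + (S + S)*(70 + (S*S + S)) = -6 + (2*S)*(70 + (S² + S)) = -6 + (2*S)*(70 + (S + S²)) = -6 + (2*S)*(70 + S + S²) = -6 + 2*S*(70 + S + S²))
E(-56)*W = (-6 + 2*(-56)² + 2*(-56)³ + 140*(-56))*(-10) = (-6 + 2*3136 + 2*(-175616) - 7840)*(-10) = (-6 + 6272 - 351232 - 7840)*(-10) = -352806*(-10) = 3528060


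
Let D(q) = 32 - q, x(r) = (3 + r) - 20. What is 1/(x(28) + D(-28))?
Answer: 1/71 ≈ 0.014085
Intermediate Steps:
x(r) = -17 + r
1/(x(28) + D(-28)) = 1/((-17 + 28) + (32 - 1*(-28))) = 1/(11 + (32 + 28)) = 1/(11 + 60) = 1/71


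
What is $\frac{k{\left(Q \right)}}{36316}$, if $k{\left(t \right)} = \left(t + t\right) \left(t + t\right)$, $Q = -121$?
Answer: $\frac{14641}{9079} \approx 1.6126$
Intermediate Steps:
$k{\left(t \right)} = 4 t^{2}$ ($k{\left(t \right)} = 2 t 2 t = 4 t^{2}$)
$\frac{k{\left(Q \right)}}{36316} = \frac{4 \left(-121\right)^{2}}{36316} = 4 \cdot 14641 \cdot \frac{1}{36316} = 58564 \cdot \frac{1}{36316} = \frac{14641}{9079}$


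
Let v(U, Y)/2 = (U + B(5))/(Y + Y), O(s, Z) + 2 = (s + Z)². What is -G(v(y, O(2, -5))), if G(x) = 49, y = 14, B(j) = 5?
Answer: -49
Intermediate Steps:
O(s, Z) = -2 + (Z + s)² (O(s, Z) = -2 + (s + Z)² = -2 + (Z + s)²)
v(U, Y) = (5 + U)/Y (v(U, Y) = 2*((U + 5)/(Y + Y)) = 2*((5 + U)/((2*Y))) = 2*((5 + U)*(1/(2*Y))) = 2*((5 + U)/(2*Y)) = (5 + U)/Y)
-G(v(y, O(2, -5))) = -1*49 = -49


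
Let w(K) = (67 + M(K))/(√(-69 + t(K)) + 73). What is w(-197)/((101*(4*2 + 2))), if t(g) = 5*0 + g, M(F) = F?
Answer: -949/565095 + 13*I*√266/565095 ≈ -0.0016794 + 0.0003752*I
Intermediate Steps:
t(g) = g (t(g) = 0 + g = g)
w(K) = (67 + K)/(73 + √(-69 + K)) (w(K) = (67 + K)/(√(-69 + K) + 73) = (67 + K)/(73 + √(-69 + K)))
w(-197)/((101*(4*2 + 2))) = ((67 - 197)/(73 + √(-69 - 197)))/((101*(4*2 + 2))) = (-130/(73 + √(-266)))/((101*(8 + 2))) = (-130/(73 + I*√266))/((101*10)) = -130/(73 + I*√266)/1010 = -130/(73 + I*√266)*(1/1010) = -13/(101*(73 + I*√266))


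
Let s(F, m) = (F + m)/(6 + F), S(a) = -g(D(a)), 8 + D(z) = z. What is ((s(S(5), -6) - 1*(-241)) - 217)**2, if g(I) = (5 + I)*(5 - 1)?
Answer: 961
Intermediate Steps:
D(z) = -8 + z
g(I) = 20 + 4*I (g(I) = (5 + I)*4 = 20 + 4*I)
S(a) = 12 - 4*a (S(a) = -(20 + 4*(-8 + a)) = -(20 + (-32 + 4*a)) = -(-12 + 4*a) = 12 - 4*a)
s(F, m) = (F + m)/(6 + F)
((s(S(5), -6) - 1*(-241)) - 217)**2 = ((((12 - 4*5) - 6)/(6 + (12 - 4*5)) - 1*(-241)) - 217)**2 = ((((12 - 20) - 6)/(6 + (12 - 20)) + 241) - 217)**2 = (((-8 - 6)/(6 - 8) + 241) - 217)**2 = ((-14/(-2) + 241) - 217)**2 = ((-1/2*(-14) + 241) - 217)**2 = ((7 + 241) - 217)**2 = (248 - 217)**2 = 31**2 = 961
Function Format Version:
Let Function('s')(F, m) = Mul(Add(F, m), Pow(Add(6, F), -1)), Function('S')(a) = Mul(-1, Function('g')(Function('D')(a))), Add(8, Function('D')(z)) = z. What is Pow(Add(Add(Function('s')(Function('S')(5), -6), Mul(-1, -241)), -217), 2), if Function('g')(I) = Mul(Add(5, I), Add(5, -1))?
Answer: 961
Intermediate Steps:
Function('D')(z) = Add(-8, z)
Function('g')(I) = Add(20, Mul(4, I)) (Function('g')(I) = Mul(Add(5, I), 4) = Add(20, Mul(4, I)))
Function('S')(a) = Add(12, Mul(-4, a)) (Function('S')(a) = Mul(-1, Add(20, Mul(4, Add(-8, a)))) = Mul(-1, Add(20, Add(-32, Mul(4, a)))) = Mul(-1, Add(-12, Mul(4, a))) = Add(12, Mul(-4, a)))
Function('s')(F, m) = Mul(Pow(Add(6, F), -1), Add(F, m))
Pow(Add(Add(Function('s')(Function('S')(5), -6), Mul(-1, -241)), -217), 2) = Pow(Add(Add(Mul(Pow(Add(6, Add(12, Mul(-4, 5))), -1), Add(Add(12, Mul(-4, 5)), -6)), Mul(-1, -241)), -217), 2) = Pow(Add(Add(Mul(Pow(Add(6, Add(12, -20)), -1), Add(Add(12, -20), -6)), 241), -217), 2) = Pow(Add(Add(Mul(Pow(Add(6, -8), -1), Add(-8, -6)), 241), -217), 2) = Pow(Add(Add(Mul(Pow(-2, -1), -14), 241), -217), 2) = Pow(Add(Add(Mul(Rational(-1, 2), -14), 241), -217), 2) = Pow(Add(Add(7, 241), -217), 2) = Pow(Add(248, -217), 2) = Pow(31, 2) = 961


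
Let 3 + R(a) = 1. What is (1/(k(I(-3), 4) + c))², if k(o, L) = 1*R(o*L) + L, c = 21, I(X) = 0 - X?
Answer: 1/529 ≈ 0.0018904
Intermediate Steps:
I(X) = -X
R(a) = -2 (R(a) = -3 + 1 = -2)
k(o, L) = -2 + L (k(o, L) = 1*(-2) + L = -2 + L)
(1/(k(I(-3), 4) + c))² = (1/((-2 + 4) + 21))² = (1/(2 + 21))² = (1/23)² = 1/529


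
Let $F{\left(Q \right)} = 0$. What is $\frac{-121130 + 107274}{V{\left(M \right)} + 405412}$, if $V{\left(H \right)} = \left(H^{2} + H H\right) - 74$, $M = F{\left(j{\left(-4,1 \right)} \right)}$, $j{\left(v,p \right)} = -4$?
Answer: $- \frac{6928}{202669} \approx -0.034184$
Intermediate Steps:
$M = 0$
$V{\left(H \right)} = -74 + 2 H^{2}$ ($V{\left(H \right)} = \left(H^{2} + H^{2}\right) - 74 = 2 H^{2} - 74 = -74 + 2 H^{2}$)
$\frac{-121130 + 107274}{V{\left(M \right)} + 405412} = \frac{-121130 + 107274}{\left(-74 + 2 \cdot 0^{2}\right) + 405412} = - \frac{13856}{\left(-74 + 2 \cdot 0\right) + 405412} = - \frac{13856}{\left(-74 + 0\right) + 405412} = - \frac{13856}{-74 + 405412} = - \frac{13856}{405338} = \left(-13856\right) \frac{1}{405338} = - \frac{6928}{202669}$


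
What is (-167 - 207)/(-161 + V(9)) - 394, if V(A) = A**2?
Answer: -15573/40 ≈ -389.33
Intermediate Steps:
(-167 - 207)/(-161 + V(9)) - 394 = (-167 - 207)/(-161 + 9**2) - 394 = -374/(-161 + 81) - 394 = -374/(-80) - 394 = -374*(-1/80) - 394 = 187/40 - 394 = -15573/40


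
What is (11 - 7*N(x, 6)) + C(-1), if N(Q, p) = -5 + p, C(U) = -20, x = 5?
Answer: -16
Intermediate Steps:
(11 - 7*N(x, 6)) + C(-1) = (11 - 7*(-5 + 6)) - 20 = (11 - 7*1) - 20 = (11 - 7) - 20 = 4 - 20 = -16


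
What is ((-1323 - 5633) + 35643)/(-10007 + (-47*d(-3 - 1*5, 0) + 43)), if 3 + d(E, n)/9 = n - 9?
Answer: -28687/4888 ≈ -5.8689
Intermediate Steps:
d(E, n) = -108 + 9*n (d(E, n) = -27 + 9*(n - 9) = -27 + 9*(-9 + n) = -27 + (-81 + 9*n) = -108 + 9*n)
((-1323 - 5633) + 35643)/(-10007 + (-47*d(-3 - 1*5, 0) + 43)) = ((-1323 - 5633) + 35643)/(-10007 + (-47*(-108 + 9*0) + 43)) = (-6956 + 35643)/(-10007 + (-47*(-108 + 0) + 43)) = 28687/(-10007 + (-47*(-108) + 43)) = 28687/(-10007 + (5076 + 43)) = 28687/(-10007 + 5119) = 28687/(-4888) = 28687*(-1/4888) = -28687/4888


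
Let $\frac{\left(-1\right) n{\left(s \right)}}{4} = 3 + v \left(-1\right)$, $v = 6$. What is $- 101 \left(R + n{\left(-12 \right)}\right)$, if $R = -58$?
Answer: $4646$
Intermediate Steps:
$n{\left(s \right)} = 12$ ($n{\left(s \right)} = - 4 \left(3 + 6 \left(-1\right)\right) = - 4 \left(3 - 6\right) = \left(-4\right) \left(-3\right) = 12$)
$- 101 \left(R + n{\left(-12 \right)}\right) = - 101 \left(-58 + 12\right) = \left(-101\right) \left(-46\right) = 4646$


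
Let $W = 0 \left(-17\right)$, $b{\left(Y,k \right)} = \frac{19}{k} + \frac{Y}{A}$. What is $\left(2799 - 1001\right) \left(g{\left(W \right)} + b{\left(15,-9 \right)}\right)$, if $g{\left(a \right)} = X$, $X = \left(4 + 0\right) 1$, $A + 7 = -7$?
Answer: $\frac{92597}{63} \approx 1469.8$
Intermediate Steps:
$A = -14$ ($A = -7 - 7 = -14$)
$b{\left(Y,k \right)} = \frac{19}{k} - \frac{Y}{14}$ ($b{\left(Y,k \right)} = \frac{19}{k} + \frac{Y}{-14} = \frac{19}{k} + Y \left(- \frac{1}{14}\right) = \frac{19}{k} - \frac{Y}{14}$)
$W = 0$
$X = 4$ ($X = 4 \cdot 1 = 4$)
$g{\left(a \right)} = 4$
$\left(2799 - 1001\right) \left(g{\left(W \right)} + b{\left(15,-9 \right)}\right) = \left(2799 - 1001\right) \left(4 + \left(\frac{19}{-9} - \frac{15}{14}\right)\right) = 1798 \left(4 + \left(19 \left(- \frac{1}{9}\right) - \frac{15}{14}\right)\right) = 1798 \left(4 - \frac{401}{126}\right) = 1798 \cdot \frac{103}{126} = \frac{92597}{63}$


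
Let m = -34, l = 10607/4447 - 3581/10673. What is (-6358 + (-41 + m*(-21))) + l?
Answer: -269728910431/47462831 ≈ -5683.0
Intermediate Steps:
l = 97283804/47462831 (l = 10607*(1/4447) - 3581*1/10673 = 10607/4447 - 3581/10673 = 97283804/47462831 ≈ 2.0497)
(-6358 + (-41 + m*(-21))) + l = (-6358 + (-41 - 34*(-21))) + 97283804/47462831 = (-6358 + (-41 + 714)) + 97283804/47462831 = (-6358 + 673) + 97283804/47462831 = -5685 + 97283804/47462831 = -269728910431/47462831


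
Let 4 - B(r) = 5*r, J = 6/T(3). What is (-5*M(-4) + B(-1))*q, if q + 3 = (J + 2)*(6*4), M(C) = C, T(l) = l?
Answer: 2697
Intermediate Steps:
J = 2 (J = 6/3 = 6*(⅓) = 2)
q = 93 (q = -3 + (2 + 2)*(6*4) = -3 + 4*24 = -3 + 96 = 93)
B(r) = 4 - 5*r
(-5*M(-4) + B(-1))*q = (-5*(-4) + (4 - 5*(-1)))*93 = (20 + (4 + 5))*93 = (20 + 9)*93 = 29*93 = 2697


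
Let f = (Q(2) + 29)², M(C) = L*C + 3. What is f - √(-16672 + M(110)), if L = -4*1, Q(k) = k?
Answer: 961 - 3*I*√1901 ≈ 961.0 - 130.8*I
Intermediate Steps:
L = -4
M(C) = 3 - 4*C (M(C) = -4*C + 3 = 3 - 4*C)
f = 961 (f = (2 + 29)² = 31² = 961)
f - √(-16672 + M(110)) = 961 - √(-16672 + (3 - 4*110)) = 961 - √(-16672 + (3 - 440)) = 961 - √(-16672 - 437) = 961 - √(-17109) = 961 - 3*I*√1901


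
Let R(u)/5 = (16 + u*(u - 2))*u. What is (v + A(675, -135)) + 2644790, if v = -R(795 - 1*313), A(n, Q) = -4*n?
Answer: -554974070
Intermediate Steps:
R(u) = 5*u*(16 + u*(-2 + u)) (R(u) = 5*((16 + u*(u - 2))*u) = 5*((16 + u*(-2 + u))*u) = 5*(u*(16 + u*(-2 + u))) = 5*u*(16 + u*(-2 + u)))
v = -557616160 (v = -5*(795 - 1*313)*(16 + (795 - 1*313)² - 2*(795 - 1*313)) = -5*(795 - 313)*(16 + (795 - 313)² - 2*(795 - 313)) = -5*482*(16 + 482² - 2*482) = -5*482*(16 + 232324 - 964) = -5*482*231376 = -1*557616160 = -557616160)
(v + A(675, -135)) + 2644790 = (-557616160 - 4*675) + 2644790 = (-557616160 - 2700) + 2644790 = -557618860 + 2644790 = -554974070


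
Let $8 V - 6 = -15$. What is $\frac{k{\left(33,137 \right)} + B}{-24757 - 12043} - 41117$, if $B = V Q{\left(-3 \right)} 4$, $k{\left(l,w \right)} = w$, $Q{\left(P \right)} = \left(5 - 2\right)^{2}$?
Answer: $- \frac{3026211393}{73600} \approx -41117.0$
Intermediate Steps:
$V = - \frac{9}{8}$ ($V = \frac{3}{4} + \frac{1}{8} \left(-15\right) = \frac{3}{4} - \frac{15}{8} = - \frac{9}{8} \approx -1.125$)
$Q{\left(P \right)} = 9$ ($Q{\left(P \right)} = 3^{2} = 9$)
$B = - \frac{81}{2}$ ($B = \left(- \frac{9}{8}\right) 9 \cdot 4 = \left(- \frac{81}{8}\right) 4 = - \frac{81}{2} \approx -40.5$)
$\frac{k{\left(33,137 \right)} + B}{-24757 - 12043} - 41117 = \frac{137 - \frac{81}{2}}{-24757 - 12043} - 41117 = \frac{193}{2 \left(-36800\right)} - 41117 = \frac{193}{2} \left(- \frac{1}{36800}\right) - 41117 = - \frac{193}{73600} - 41117 = - \frac{3026211393}{73600}$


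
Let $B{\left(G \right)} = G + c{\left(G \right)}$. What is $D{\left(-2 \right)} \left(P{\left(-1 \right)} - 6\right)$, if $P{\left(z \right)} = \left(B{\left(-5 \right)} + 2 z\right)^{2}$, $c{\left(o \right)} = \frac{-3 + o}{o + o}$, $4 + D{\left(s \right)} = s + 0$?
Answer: $- \frac{4866}{25} \approx -194.64$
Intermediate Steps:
$D{\left(s \right)} = -4 + s$ ($D{\left(s \right)} = -4 + \left(s + 0\right) = -4 + s$)
$c{\left(o \right)} = \frac{-3 + o}{2 o}$
$B{\left(G \right)} = G + \frac{-3 + G}{2 G}$
$P{\left(z \right)} = \left(- \frac{21}{5} + 2 z\right)^{2}$ ($P{\left(z \right)} = \left(\left(\frac{1}{2} - 5 - \frac{3}{2 \left(-5\right)}\right) + 2 z\right)^{2} = \left(\left(\frac{1}{2} - 5 - - \frac{3}{10}\right) + 2 z\right)^{2} = \left(\left(\frac{1}{2} - 5 + \frac{3}{10}\right) + 2 z\right)^{2} = \left(- \frac{21}{5} + 2 z\right)^{2}$)
$D{\left(-2 \right)} \left(P{\left(-1 \right)} - 6\right) = \left(-4 - 2\right) \left(\frac{\left(-21 + 10 \left(-1\right)\right)^{2}}{25} - 6\right) = - 6 \left(\frac{\left(-21 - 10\right)^{2}}{25} - 6\right) = - 6 \left(\frac{\left(-31\right)^{2}}{25} - 6\right) = - 6 \left(\frac{1}{25} \cdot 961 - 6\right) = - 6 \left(\frac{961}{25} - 6\right) = \left(-6\right) \frac{811}{25} = - \frac{4866}{25}$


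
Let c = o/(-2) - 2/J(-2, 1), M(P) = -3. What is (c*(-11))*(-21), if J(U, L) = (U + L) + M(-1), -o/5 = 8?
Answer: 9471/2 ≈ 4735.5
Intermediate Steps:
o = -40 (o = -5*8 = -40)
J(U, L) = -3 + L + U (J(U, L) = (U + L) - 3 = (L + U) - 3 = -3 + L + U)
c = 41/2 (c = -40/(-2) - 2/(-3 + 1 - 2) = -40*(-½) - 2/(-4) = 20 - 2*(-¼) = 20 + ½ = 41/2 ≈ 20.500)
(c*(-11))*(-21) = ((41/2)*(-11))*(-21) = -451/2*(-21) = 9471/2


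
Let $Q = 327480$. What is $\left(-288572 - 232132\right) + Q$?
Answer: $-193224$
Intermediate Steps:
$\left(-288572 - 232132\right) + Q = \left(-288572 - 232132\right) + 327480 = -520704 + 327480 = -193224$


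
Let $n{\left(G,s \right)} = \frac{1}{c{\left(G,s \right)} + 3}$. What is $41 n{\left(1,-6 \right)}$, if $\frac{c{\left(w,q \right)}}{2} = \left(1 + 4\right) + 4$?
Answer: $\frac{41}{21} \approx 1.9524$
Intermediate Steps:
$c{\left(w,q \right)} = 18$ ($c{\left(w,q \right)} = 2 \left(\left(1 + 4\right) + 4\right) = 2 \left(5 + 4\right) = 2 \cdot 9 = 18$)
$n{\left(G,s \right)} = \frac{1}{21}$ ($n{\left(G,s \right)} = \frac{1}{18 + 3} = \frac{1}{21}$)
$41 n{\left(1,-6 \right)} = 41 \cdot \frac{1}{21} = \frac{41}{21}$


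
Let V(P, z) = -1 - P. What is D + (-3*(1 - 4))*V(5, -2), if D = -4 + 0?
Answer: -58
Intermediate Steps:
D = -4
D + (-3*(1 - 4))*V(5, -2) = -4 + (-3*(1 - 4))*(-1 - 1*5) = -4 + (-3*(-3))*(-1 - 5) = -4 + 9*(-6) = -4 - 54 = -58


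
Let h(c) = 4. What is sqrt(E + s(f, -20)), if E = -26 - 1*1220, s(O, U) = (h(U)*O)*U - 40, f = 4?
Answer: I*sqrt(1606) ≈ 40.075*I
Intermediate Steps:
s(O, U) = -40 + 4*O*U (s(O, U) = (4*O)*U - 40 = 4*O*U - 40 = -40 + 4*O*U)
E = -1246 (E = -26 - 1220 = -1246)
sqrt(E + s(f, -20)) = sqrt(-1246 + (-40 + 4*4*(-20))) = sqrt(-1246 + (-40 - 320)) = sqrt(-1246 - 360) = sqrt(-1606) = I*sqrt(1606)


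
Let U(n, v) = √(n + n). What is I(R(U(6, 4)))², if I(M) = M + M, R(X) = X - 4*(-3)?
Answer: 624 + 192*√3 ≈ 956.55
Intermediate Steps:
U(n, v) = √2*√n (U(n, v) = √(2*n) = √2*√n)
R(X) = 12 + X (R(X) = X + 12 = 12 + X)
I(M) = 2*M
I(R(U(6, 4)))² = (2*(12 + √2*√6))² = (2*(12 + 2*√3))² = (24 + 4*√3)²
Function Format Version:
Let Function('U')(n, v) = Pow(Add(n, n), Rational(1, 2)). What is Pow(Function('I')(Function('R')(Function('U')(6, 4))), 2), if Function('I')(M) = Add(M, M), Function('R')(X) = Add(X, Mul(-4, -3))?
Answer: Add(624, Mul(192, Pow(3, Rational(1, 2)))) ≈ 956.55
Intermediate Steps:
Function('U')(n, v) = Mul(Pow(2, Rational(1, 2)), Pow(n, Rational(1, 2))) (Function('U')(n, v) = Pow(Mul(2, n), Rational(1, 2)) = Mul(Pow(2, Rational(1, 2)), Pow(n, Rational(1, 2))))
Function('R')(X) = Add(12, X) (Function('R')(X) = Add(X, 12) = Add(12, X))
Function('I')(M) = Mul(2, M)
Pow(Function('I')(Function('R')(Function('U')(6, 4))), 2) = Pow(Mul(2, Add(12, Mul(Pow(2, Rational(1, 2)), Pow(6, Rational(1, 2))))), 2) = Pow(Mul(2, Add(12, Mul(2, Pow(3, Rational(1, 2))))), 2) = Pow(Add(24, Mul(4, Pow(3, Rational(1, 2)))), 2)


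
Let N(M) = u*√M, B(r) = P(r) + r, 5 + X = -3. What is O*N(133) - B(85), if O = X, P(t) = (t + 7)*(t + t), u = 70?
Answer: -15725 - 560*√133 ≈ -22183.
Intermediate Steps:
X = -8 (X = -5 - 3 = -8)
P(t) = 2*t*(7 + t) (P(t) = (7 + t)*(2*t) = 2*t*(7 + t))
B(r) = r + 2*r*(7 + r) (B(r) = 2*r*(7 + r) + r = r + 2*r*(7 + r))
O = -8
N(M) = 70*√M
O*N(133) - B(85) = -560*√133 - 85*(15 + 2*85) = -560*√133 - 85*(15 + 170) = -560*√133 - 85*185 = -560*√133 - 1*15725 = -560*√133 - 15725 = -15725 - 560*√133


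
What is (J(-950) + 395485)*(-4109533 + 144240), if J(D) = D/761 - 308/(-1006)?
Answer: -600284191982746007/382783 ≈ -1.5682e+12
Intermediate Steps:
J(D) = 154/503 + D/761 (J(D) = D*(1/761) - 308*(-1/1006) = D/761 + 154/503 = 154/503 + D/761)
(J(-950) + 395485)*(-4109533 + 144240) = ((154/503 + (1/761)*(-950)) + 395485)*(-4109533 + 144240) = ((154/503 - 950/761) + 395485)*(-3965293) = (-360656/382783 + 395485)*(-3965293) = (151384574099/382783)*(-3965293) = -600284191982746007/382783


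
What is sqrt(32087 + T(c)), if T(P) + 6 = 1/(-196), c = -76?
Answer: 5*sqrt(251515)/14 ≈ 179.11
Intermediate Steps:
T(P) = -1177/196 (T(P) = -6 + 1/(-196) = -6 - 1/196 = -1177/196)
sqrt(32087 + T(c)) = sqrt(32087 - 1177/196) = sqrt(6287875/196) = 5*sqrt(251515)/14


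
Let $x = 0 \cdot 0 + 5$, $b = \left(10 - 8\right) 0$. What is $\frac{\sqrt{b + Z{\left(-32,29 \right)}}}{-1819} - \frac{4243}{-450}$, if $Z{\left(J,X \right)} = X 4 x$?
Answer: $\frac{4243}{450} - \frac{2 \sqrt{145}}{1819} \approx 9.4156$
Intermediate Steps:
$b = 0$ ($b = 2 \cdot 0 = 0$)
$x = 5$ ($x = 0 + 5 = 5$)
$Z{\left(J,X \right)} = 20 X$ ($Z{\left(J,X \right)} = X 4 \cdot 5 = 4 X 5 = 20 X$)
$\frac{\sqrt{b + Z{\left(-32,29 \right)}}}{-1819} - \frac{4243}{-450} = \frac{\sqrt{0 + 20 \cdot 29}}{-1819} - \frac{4243}{-450} = \sqrt{0 + 580} \left(- \frac{1}{1819}\right) - - \frac{4243}{450} = \sqrt{580} \left(- \frac{1}{1819}\right) + \frac{4243}{450} = 2 \sqrt{145} \left(- \frac{1}{1819}\right) + \frac{4243}{450} = - \frac{2 \sqrt{145}}{1819} + \frac{4243}{450} = \frac{4243}{450} - \frac{2 \sqrt{145}}{1819}$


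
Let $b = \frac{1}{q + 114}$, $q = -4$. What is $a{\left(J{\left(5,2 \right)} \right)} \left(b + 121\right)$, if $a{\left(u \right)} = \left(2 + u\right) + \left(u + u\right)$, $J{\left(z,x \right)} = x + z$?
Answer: $\frac{306153}{110} \approx 2783.2$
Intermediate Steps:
$a{\left(u \right)} = 2 + 3 u$ ($a{\left(u \right)} = \left(2 + u\right) + 2 u = 2 + 3 u$)
$b = \frac{1}{110}$ ($b = \frac{1}{-4 + 114} = \frac{1}{110} \approx 0.0090909$)
$a{\left(J{\left(5,2 \right)} \right)} \left(b + 121\right) = \left(2 + 3 \left(2 + 5\right)\right) \left(\frac{1}{110} + 121\right) = \left(2 + 3 \cdot 7\right) \frac{13311}{110} = \left(2 + 21\right) \frac{13311}{110} = 23 \cdot \frac{13311}{110} = \frac{306153}{110}$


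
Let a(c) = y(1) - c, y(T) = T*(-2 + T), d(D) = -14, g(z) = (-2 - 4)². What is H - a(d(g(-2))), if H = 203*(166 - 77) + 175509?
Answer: 193563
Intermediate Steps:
g(z) = 36 (g(z) = (-6)² = 36)
a(c) = -1 - c (a(c) = 1*(-2 + 1) - c = 1*(-1) - c = -1 - c)
H = 193576 (H = 203*89 + 175509 = 18067 + 175509 = 193576)
H - a(d(g(-2))) = 193576 - (-1 - 1*(-14)) = 193576 - (-1 + 14) = 193576 - 1*13 = 193576 - 13 = 193563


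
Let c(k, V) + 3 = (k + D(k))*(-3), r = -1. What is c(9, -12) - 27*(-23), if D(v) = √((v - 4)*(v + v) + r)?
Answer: 591 - 3*√89 ≈ 562.70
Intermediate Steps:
D(v) = √(-1 + 2*v*(-4 + v)) (D(v) = √((v - 4)*(v + v) - 1) = √((-4 + v)*(2*v) - 1) = √(2*v*(-4 + v) - 1) = √(-1 + 2*v*(-4 + v)))
c(k, V) = -3 - 3*k - 3*√(-1 - 8*k + 2*k²) (c(k, V) = -3 + (k + √(-1 - 8*k + 2*k²))*(-3) = -3 + (-3*k - 3*√(-1 - 8*k + 2*k²)) = -3 - 3*k - 3*√(-1 - 8*k + 2*k²))
c(9, -12) - 27*(-23) = (-3 - 3*9 - 3*√(-1 - 8*9 + 2*9²)) - 27*(-23) = (-3 - 27 - 3*√(-1 - 72 + 2*81)) + 621 = (-3 - 27 - 3*√(-1 - 72 + 162)) + 621 = (-3 - 27 - 3*√89) + 621 = (-30 - 3*√89) + 621 = 591 - 3*√89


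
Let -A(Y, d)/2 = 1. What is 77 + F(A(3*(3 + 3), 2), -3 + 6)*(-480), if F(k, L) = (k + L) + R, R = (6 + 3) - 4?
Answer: -2803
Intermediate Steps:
A(Y, d) = -2 (A(Y, d) = -2*1 = -2)
R = 5 (R = 9 - 4 = 5)
F(k, L) = 5 + L + k (F(k, L) = (k + L) + 5 = (L + k) + 5 = 5 + L + k)
77 + F(A(3*(3 + 3), 2), -3 + 6)*(-480) = 77 + (5 + (-3 + 6) - 2)*(-480) = 77 + (5 + 3 - 2)*(-480) = 77 + 6*(-480) = 77 - 2880 = -2803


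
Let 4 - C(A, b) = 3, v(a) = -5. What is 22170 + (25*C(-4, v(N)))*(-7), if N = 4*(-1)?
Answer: 21995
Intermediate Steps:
N = -4
C(A, b) = 1 (C(A, b) = 4 - 1*3 = 4 - 3 = 1)
22170 + (25*C(-4, v(N)))*(-7) = 22170 + (25*1)*(-7) = 22170 + 25*(-7) = 22170 - 175 = 21995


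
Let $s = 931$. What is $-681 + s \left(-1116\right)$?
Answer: $-1039677$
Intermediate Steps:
$-681 + s \left(-1116\right) = -681 + 931 \left(-1116\right) = -681 - 1038996 = -1039677$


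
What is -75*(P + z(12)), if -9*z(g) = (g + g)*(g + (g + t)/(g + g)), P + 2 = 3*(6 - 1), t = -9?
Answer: 1450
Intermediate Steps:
P = 13 (P = -2 + 3*(6 - 1) = -2 + 3*5 = -2 + 15 = 13)
z(g) = -2*g*(g + (-9 + g)/(2*g))/9 (z(g) = -(g + g)*(g + (g - 9)/(g + g))/9 = -2*g*(g + (-9 + g)/((2*g)))/9 = -2*g*(g + (-9 + g)*(1/(2*g)))/9 = -2*g*(g + (-9 + g)/(2*g))/9)
-75*(P + z(12)) = -75*(13 + (1 - 2/9*12**2 - 1/9*12)) = -75*(13 + (1 - 2/9*144 - 4/3)) = -75*(13 + (1 - 32 - 4/3)) = -75*(13 - 97/3) = -75*(-58/3) = 1450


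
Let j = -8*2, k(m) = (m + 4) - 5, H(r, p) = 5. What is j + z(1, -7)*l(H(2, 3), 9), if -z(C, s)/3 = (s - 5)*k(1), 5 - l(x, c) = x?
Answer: -16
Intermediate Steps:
k(m) = -1 + m (k(m) = (4 + m) - 5 = -1 + m)
l(x, c) = 5 - x
z(C, s) = 0 (z(C, s) = -3*(s - 5)*(-1 + 1) = -3*(-5 + s)*0 = -3*0 = 0)
j = -16
j + z(1, -7)*l(H(2, 3), 9) = -16 + 0*(5 - 1*5) = -16 + 0*(5 - 5) = -16 + 0*0 = -16 + 0 = -16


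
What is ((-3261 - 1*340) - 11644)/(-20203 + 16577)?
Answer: 15245/3626 ≈ 4.2044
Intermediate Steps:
((-3261 - 1*340) - 11644)/(-20203 + 16577) = ((-3261 - 340) - 11644)/(-3626) = (-3601 - 11644)*(-1/3626) = -15245*(-1/3626) = 15245/3626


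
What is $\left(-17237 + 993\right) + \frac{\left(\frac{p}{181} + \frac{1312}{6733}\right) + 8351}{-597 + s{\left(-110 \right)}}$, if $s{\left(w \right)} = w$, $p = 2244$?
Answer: $- \frac{2000864614633}{123085973} \approx -16256.0$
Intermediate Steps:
$\left(-17237 + 993\right) + \frac{\left(\frac{p}{181} + \frac{1312}{6733}\right) + 8351}{-597 + s{\left(-110 \right)}} = \left(-17237 + 993\right) + \frac{\left(\frac{2244}{181} + \frac{1312}{6733}\right) + 8351}{-597 - 110} = -16244 + \frac{\left(2244 \cdot \frac{1}{181} + 1312 \cdot \frac{1}{6733}\right) + 8351}{-707} = -16244 + \left(\left(\frac{2244}{181} + \frac{1312}{6733}\right) + 8351\right) \left(- \frac{1}{707}\right) = -16244 + \left(\frac{15346324}{1218673} + 8351\right) \left(- \frac{1}{707}\right) = -16244 + \frac{10192484547}{1218673} \left(- \frac{1}{707}\right) = -16244 - \frac{1456069221}{123085973} = - \frac{2000864614633}{123085973}$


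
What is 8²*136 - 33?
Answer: 8671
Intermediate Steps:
8²*136 - 33 = 64*136 - 33 = 8704 - 33 = 8671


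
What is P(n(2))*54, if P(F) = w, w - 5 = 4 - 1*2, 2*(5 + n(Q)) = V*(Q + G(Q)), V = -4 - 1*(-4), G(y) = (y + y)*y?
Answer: 378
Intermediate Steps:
G(y) = 2*y² (G(y) = (2*y)*y = 2*y²)
V = 0 (V = -4 + 4 = 0)
n(Q) = -5 (n(Q) = -5 + (0*(Q + 2*Q²))/2 = -5 + (½)*0 = -5 + 0 = -5)
w = 7 (w = 5 + (4 - 1*2) = 5 + (4 - 2) = 5 + 2 = 7)
P(F) = 7
P(n(2))*54 = 7*54 = 378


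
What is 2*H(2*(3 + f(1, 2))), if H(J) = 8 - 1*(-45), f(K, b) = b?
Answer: 106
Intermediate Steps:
H(J) = 53 (H(J) = 8 + 45 = 53)
2*H(2*(3 + f(1, 2))) = 2*53 = 106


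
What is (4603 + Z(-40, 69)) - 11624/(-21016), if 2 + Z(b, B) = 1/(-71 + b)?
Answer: 36264769/7881 ≈ 4601.5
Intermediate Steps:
Z(b, B) = -2 + 1/(-71 + b)
(4603 + Z(-40, 69)) - 11624/(-21016) = (4603 + (143 - 2*(-40))/(-71 - 40)) - 11624/(-21016) = (4603 + (143 + 80)/(-111)) - 11624*(-1/21016) = (4603 - 1/111*223) + 1453/2627 = (4603 - 223/111) + 1453/2627 = 510710/111 + 1453/2627 = 36264769/7881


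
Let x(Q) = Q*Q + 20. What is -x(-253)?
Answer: -64029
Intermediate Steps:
x(Q) = 20 + Q**2 (x(Q) = Q**2 + 20 = 20 + Q**2)
-x(-253) = -(20 + (-253)**2) = -(20 + 64009) = -1*64029 = -64029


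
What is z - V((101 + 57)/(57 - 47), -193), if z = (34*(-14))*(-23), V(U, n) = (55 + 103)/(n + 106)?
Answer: 952634/87 ≈ 10950.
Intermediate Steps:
V(U, n) = 158/(106 + n)
z = 10948 (z = -476*(-23) = 10948)
z - V((101 + 57)/(57 - 47), -193) = 10948 - 158/(106 - 193) = 10948 - 158/(-87) = 10948 - 158*(-1)/87 = 10948 - 1*(-158/87) = 10948 + 158/87 = 952634/87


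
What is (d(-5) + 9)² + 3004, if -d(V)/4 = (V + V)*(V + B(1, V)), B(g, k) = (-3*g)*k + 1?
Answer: 204605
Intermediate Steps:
B(g, k) = 1 - 3*g*k (B(g, k) = -3*g*k + 1 = 1 - 3*g*k)
d(V) = -8*V*(1 - 2*V) (d(V) = -4*(V + V)*(V + (1 - 3*1*V)) = -4*2*V*(V + (1 - 3*V)) = -4*2*V*(1 - 2*V) = -8*V*(1 - 2*V))
(d(-5) + 9)² + 3004 = (8*(-5)*(-1 + 2*(-5)) + 9)² + 3004 = (8*(-5)*(-1 - 10) + 9)² + 3004 = (8*(-5)*(-11) + 9)² + 3004 = (440 + 9)² + 3004 = 449² + 3004 = 201601 + 3004 = 204605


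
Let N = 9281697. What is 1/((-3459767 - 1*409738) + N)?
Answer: 1/5412192 ≈ 1.8477e-7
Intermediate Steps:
1/((-3459767 - 1*409738) + N) = 1/((-3459767 - 1*409738) + 9281697) = 1/((-3459767 - 409738) + 9281697) = 1/(-3869505 + 9281697) = 1/5412192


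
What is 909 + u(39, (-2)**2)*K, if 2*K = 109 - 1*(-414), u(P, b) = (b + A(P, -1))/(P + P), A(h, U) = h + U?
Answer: 27295/26 ≈ 1049.8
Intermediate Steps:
A(h, U) = U + h
u(P, b) = (-1 + P + b)/(2*P) (u(P, b) = (b + (-1 + P))/(P + P) = (-1 + P + b)/((2*P)) = (-1 + P + b)*(1/(2*P)) = (-1 + P + b)/(2*P))
K = 523/2 (K = (109 - 1*(-414))/2 = (109 + 414)/2 = (1/2)*523 = 523/2 ≈ 261.50)
909 + u(39, (-2)**2)*K = 909 + ((1/2)*(-1 + 39 + (-2)**2)/39)*(523/2) = 909 + ((1/2)*(1/39)*(-1 + 39 + 4))*(523/2) = 909 + ((1/2)*(1/39)*42)*(523/2) = 909 + (7/13)*(523/2) = 909 + 3661/26 = 27295/26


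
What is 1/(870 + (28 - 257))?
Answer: 1/641 ≈ 0.0015601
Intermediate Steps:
1/(870 + (28 - 257)) = 1/(870 - 229) = 1/641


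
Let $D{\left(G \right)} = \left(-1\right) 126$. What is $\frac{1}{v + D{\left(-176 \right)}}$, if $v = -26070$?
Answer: $- \frac{1}{26196} \approx -3.8174 \cdot 10^{-5}$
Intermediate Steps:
$D{\left(G \right)} = -126$
$\frac{1}{v + D{\left(-176 \right)}} = \frac{1}{-26070 - 126} = \frac{1}{-26196} = - \frac{1}{26196}$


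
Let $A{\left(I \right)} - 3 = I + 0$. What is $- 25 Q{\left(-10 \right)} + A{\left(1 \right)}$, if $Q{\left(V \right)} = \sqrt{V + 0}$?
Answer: $4 - 25 i \sqrt{10} \approx 4.0 - 79.057 i$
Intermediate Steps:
$A{\left(I \right)} = 3 + I$ ($A{\left(I \right)} = 3 + \left(I + 0\right) = 3 + I$)
$Q{\left(V \right)} = \sqrt{V}$
$- 25 Q{\left(-10 \right)} + A{\left(1 \right)} = - 25 \sqrt{-10} + \left(3 + 1\right) = - 25 i \sqrt{10} + 4 = 4 - 25 i \sqrt{10}$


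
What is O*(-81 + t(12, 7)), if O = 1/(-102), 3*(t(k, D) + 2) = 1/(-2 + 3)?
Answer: 124/153 ≈ 0.81046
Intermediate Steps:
t(k, D) = -5/3 (t(k, D) = -2 + 1/(3*(-2 + 3)) = -2 + (1/3)/1 = -2 + (1/3)*1 = -2 + 1/3 = -5/3)
O = -1/102 ≈ -0.0098039
O*(-81 + t(12, 7)) = -(-81 - 5/3)/102 = -1/102*(-248/3) = 124/153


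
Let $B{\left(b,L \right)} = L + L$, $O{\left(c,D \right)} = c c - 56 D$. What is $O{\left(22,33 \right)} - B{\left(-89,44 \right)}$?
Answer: $-1452$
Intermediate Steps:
$O{\left(c,D \right)} = c^{2} - 56 D$
$B{\left(b,L \right)} = 2 L$
$O{\left(22,33 \right)} - B{\left(-89,44 \right)} = \left(22^{2} - 1848\right) - 2 \cdot 44 = \left(484 - 1848\right) - 88 = -1364 - 88 = -1452$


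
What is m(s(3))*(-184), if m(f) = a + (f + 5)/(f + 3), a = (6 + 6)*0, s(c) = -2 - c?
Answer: 0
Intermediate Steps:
a = 0 (a = 12*0 = 0)
m(f) = (5 + f)/(3 + f) (m(f) = 0 + (f + 5)/(f + 3) = 0 + (5 + f)/(3 + f) = (5 + f)/(3 + f))
m(s(3))*(-184) = ((5 + (-2 - 1*3))/(3 + (-2 - 1*3)))*(-184) = ((5 + (-2 - 3))/(3 + (-2 - 3)))*(-184) = ((5 - 5)/(3 - 5))*(-184) = (0/(-2))*(-184) = -½*0*(-184) = 0*(-184) = 0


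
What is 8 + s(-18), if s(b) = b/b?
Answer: 9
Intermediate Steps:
s(b) = 1
8 + s(-18) = 8 + 1 = 9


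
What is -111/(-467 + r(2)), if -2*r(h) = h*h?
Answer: 111/469 ≈ 0.23667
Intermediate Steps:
r(h) = -h²/2 (r(h) = -h*h/2 = -h²/2)
-111/(-467 + r(2)) = -111/(-467 - ½*2²) = -111/(-467 - ½*4) = -111/(-467 - 2) = -111/(-469) = -1/469*(-111) = 111/469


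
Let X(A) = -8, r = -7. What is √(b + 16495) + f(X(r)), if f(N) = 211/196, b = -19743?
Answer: 211/196 + 4*I*√203 ≈ 1.0765 + 56.991*I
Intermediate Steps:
f(N) = 211/196 (f(N) = 211*(1/196) = 211/196)
√(b + 16495) + f(X(r)) = √(-19743 + 16495) + 211/196 = √(-3248) + 211/196 = 4*I*√203 + 211/196 = 211/196 + 4*I*√203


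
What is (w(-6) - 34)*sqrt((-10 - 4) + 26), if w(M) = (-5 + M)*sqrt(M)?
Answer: -68*sqrt(3) - 66*I*sqrt(2) ≈ -117.78 - 93.338*I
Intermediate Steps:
w(M) = sqrt(M)*(-5 + M)
(w(-6) - 34)*sqrt((-10 - 4) + 26) = (sqrt(-6)*(-5 - 6) - 34)*sqrt((-10 - 4) + 26) = ((I*sqrt(6))*(-11) - 34)*sqrt(-14 + 26) = (-11*I*sqrt(6) - 34)*sqrt(12) = (-34 - 11*I*sqrt(6))*(2*sqrt(3)) = 2*sqrt(3)*(-34 - 11*I*sqrt(6))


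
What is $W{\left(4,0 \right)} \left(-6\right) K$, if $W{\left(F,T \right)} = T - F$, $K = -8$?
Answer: $-192$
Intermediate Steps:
$W{\left(4,0 \right)} \left(-6\right) K = \left(0 - 4\right) \left(-6\right) \left(-8\right) = \left(-4\right) \left(-6\right) \left(-8\right) = 24 \left(-8\right) = -192$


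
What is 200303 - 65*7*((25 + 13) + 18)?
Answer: 174823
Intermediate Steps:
200303 - 65*7*((25 + 13) + 18) = 200303 - 455*(38 + 18) = 200303 - 455*56 = 200303 - 1*25480 = 200303 - 25480 = 174823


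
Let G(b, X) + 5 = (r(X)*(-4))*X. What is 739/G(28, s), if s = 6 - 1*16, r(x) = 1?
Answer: 739/35 ≈ 21.114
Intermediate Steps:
s = -10 (s = 6 - 16 = -10)
G(b, X) = -5 - 4*X (G(b, X) = -5 + (1*(-4))*X = -5 - 4*X)
739/G(28, s) = 739/(-5 - 4*(-10)) = 739/(-5 + 40) = 739/35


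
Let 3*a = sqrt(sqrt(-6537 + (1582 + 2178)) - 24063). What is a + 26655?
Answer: 26655 + sqrt(-24063 + I*sqrt(2777))/3 ≈ 26655.0 + 51.708*I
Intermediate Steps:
a = sqrt(-24063 + I*sqrt(2777))/3 (a = sqrt(sqrt(-6537 + (1582 + 2178)) - 24063)/3 = sqrt(sqrt(-6537 + 3760) - 24063)/3 = sqrt(sqrt(-2777) - 24063)/3 = sqrt(I*sqrt(2777) - 24063)/3 = sqrt(-24063 + I*sqrt(2777))/3 ≈ 0.056619 + 51.708*I)
a + 26655 = sqrt(-24063 + I*sqrt(2777))/3 + 26655 = 26655 + sqrt(-24063 + I*sqrt(2777))/3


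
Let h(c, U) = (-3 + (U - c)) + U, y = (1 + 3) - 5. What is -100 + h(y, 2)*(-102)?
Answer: -304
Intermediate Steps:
y = -1 (y = 4 - 5 = -1)
h(c, U) = -3 - c + 2*U (h(c, U) = (-3 + U - c) + U = -3 - c + 2*U)
-100 + h(y, 2)*(-102) = -100 + (-3 - 1*(-1) + 2*2)*(-102) = -100 + (-3 + 1 + 4)*(-102) = -100 + 2*(-102) = -100 - 204 = -304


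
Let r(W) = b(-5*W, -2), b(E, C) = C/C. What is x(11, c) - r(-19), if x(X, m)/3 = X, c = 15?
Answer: 32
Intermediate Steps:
x(X, m) = 3*X
b(E, C) = 1
r(W) = 1
x(11, c) - r(-19) = 3*11 - 1*1 = 33 - 1 = 32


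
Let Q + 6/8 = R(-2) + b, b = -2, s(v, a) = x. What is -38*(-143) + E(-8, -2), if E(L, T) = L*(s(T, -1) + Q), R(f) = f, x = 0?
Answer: 5472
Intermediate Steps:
s(v, a) = 0
Q = -19/4 (Q = -3/4 + (-2 - 2) = -3/4 - 4 = -19/4 ≈ -4.7500)
E(L, T) = -19*L/4 (E(L, T) = L*(0 - 19/4) = L*(-19/4) = -19*L/4)
-38*(-143) + E(-8, -2) = -38*(-143) - 19/4*(-8) = 5434 + 38 = 5472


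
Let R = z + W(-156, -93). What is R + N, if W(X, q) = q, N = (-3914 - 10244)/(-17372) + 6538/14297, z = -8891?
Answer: -1115508740597/124183742 ≈ -8982.7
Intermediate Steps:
N = 157997531/124183742 (N = -14158*(-1/17372) + 6538*(1/14297) = 7079/8686 + 6538/14297 = 157997531/124183742 ≈ 1.2723)
R = -8984 (R = -8891 - 93 = -8984)
R + N = -8984 + 157997531/124183742 = -1115508740597/124183742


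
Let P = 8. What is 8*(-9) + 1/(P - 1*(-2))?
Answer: -719/10 ≈ -71.900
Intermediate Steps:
8*(-9) + 1/(P - 1*(-2)) = 8*(-9) + 1/(8 - 1*(-2)) = -72 + 1/(8 + 2) = -72 + 1/10 = -72 + ⅒ = -719/10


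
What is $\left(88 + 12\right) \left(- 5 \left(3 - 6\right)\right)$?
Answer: $1500$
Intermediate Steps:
$\left(88 + 12\right) \left(- 5 \left(3 - 6\right)\right) = 100 \left(\left(-5\right) \left(-3\right)\right) = 100 \cdot 15 = 1500$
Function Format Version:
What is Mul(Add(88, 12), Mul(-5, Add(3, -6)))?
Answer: 1500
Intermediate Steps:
Mul(Add(88, 12), Mul(-5, Add(3, -6))) = Mul(100, Mul(-5, -3)) = Mul(100, 15) = 1500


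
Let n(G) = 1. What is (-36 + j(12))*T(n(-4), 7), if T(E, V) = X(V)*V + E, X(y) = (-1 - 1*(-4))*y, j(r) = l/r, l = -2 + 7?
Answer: -15799/3 ≈ -5266.3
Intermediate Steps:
l = 5
j(r) = 5/r
X(y) = 3*y (X(y) = (-1 + 4)*y = 3*y)
T(E, V) = E + 3*V² (T(E, V) = (3*V)*V + E = 3*V² + E = E + 3*V²)
(-36 + j(12))*T(n(-4), 7) = (-36 + 5/12)*(1 + 3*7²) = (-36 + 5*(1/12))*(1 + 3*49) = (-36 + 5/12)*(1 + 147) = -427/12*148 = -15799/3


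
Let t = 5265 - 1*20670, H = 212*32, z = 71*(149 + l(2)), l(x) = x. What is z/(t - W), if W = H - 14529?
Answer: -10721/7660 ≈ -1.3996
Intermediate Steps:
z = 10721 (z = 71*(149 + 2) = 71*151 = 10721)
H = 6784
W = -7745 (W = 6784 - 14529 = -7745)
t = -15405 (t = 5265 - 20670 = -15405)
z/(t - W) = 10721/(-15405 - 1*(-7745)) = 10721/(-15405 + 7745) = 10721/(-7660) = 10721*(-1/7660) = -10721/7660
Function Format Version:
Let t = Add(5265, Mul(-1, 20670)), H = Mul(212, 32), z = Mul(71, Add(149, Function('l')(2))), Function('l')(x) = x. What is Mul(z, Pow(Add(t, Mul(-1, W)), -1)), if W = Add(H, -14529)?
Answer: Rational(-10721, 7660) ≈ -1.3996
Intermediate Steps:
z = 10721 (z = Mul(71, Add(149, 2)) = Mul(71, 151) = 10721)
H = 6784
W = -7745 (W = Add(6784, -14529) = -7745)
t = -15405 (t = Add(5265, -20670) = -15405)
Mul(z, Pow(Add(t, Mul(-1, W)), -1)) = Mul(10721, Pow(Add(-15405, Mul(-1, -7745)), -1)) = Mul(10721, Pow(Add(-15405, 7745), -1)) = Mul(10721, Pow(-7660, -1)) = Mul(10721, Rational(-1, 7660)) = Rational(-10721, 7660)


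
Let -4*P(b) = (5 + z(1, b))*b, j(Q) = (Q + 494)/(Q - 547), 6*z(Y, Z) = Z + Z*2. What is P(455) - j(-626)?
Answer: -82726177/3128 ≈ -26447.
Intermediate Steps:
z(Y, Z) = Z/2 (z(Y, Z) = (Z + Z*2)/6 = (Z + 2*Z)/6 = (3*Z)/6 = Z/2)
j(Q) = (494 + Q)/(-547 + Q)
P(b) = -b*(5 + b/2)/4 (P(b) = -(5 + b/2)*b/4 = -b*(5 + b/2)/4)
P(455) - j(-626) = -⅛*455*(10 + 455) - (494 - 626)/(-547 - 626) = -⅛*455*465 - (-132)/(-1173) = -211575/8 - (-1)*(-132)/1173 = -211575/8 - 1*44/391 = -211575/8 - 44/391 = -82726177/3128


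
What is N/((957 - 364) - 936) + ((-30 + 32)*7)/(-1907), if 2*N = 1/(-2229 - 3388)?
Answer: -53943761/7348170634 ≈ -0.0073411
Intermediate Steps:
N = -1/11234 (N = 1/(2*(-2229 - 3388)) = (½)/(-5617) = (½)*(-1/5617) = -1/11234 ≈ -8.9015e-5)
N/((957 - 364) - 936) + ((-30 + 32)*7)/(-1907) = -1/(11234*((957 - 364) - 936)) + ((-30 + 32)*7)/(-1907) = -1/(11234*(593 - 936)) + (2*7)*(-1/1907) = -1/11234/(-343) + 14*(-1/1907) = -1/11234*(-1/343) - 14/1907 = 1/3853262 - 14/1907 = -53943761/7348170634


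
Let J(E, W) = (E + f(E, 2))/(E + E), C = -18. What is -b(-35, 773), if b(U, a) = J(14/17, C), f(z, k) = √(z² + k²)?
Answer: -½ - 13*√2/14 ≈ -1.8132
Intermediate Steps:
f(z, k) = √(k² + z²)
J(E, W) = (E + √(4 + E²))/(2*E) (J(E, W) = (E + √(2² + E²))/(E + E) = (E + √(4 + E²))/((2*E)) = (E + √(4 + E²))*(1/(2*E)) = (E + √(4 + E²))/(2*E))
b(U, a) = ½ + 13*√2/14 (b(U, a) = (14/17 + √(4 + (14/17)²))/(2*((14/17))) = (14*(1/17) + √(4 + (14*(1/17))²))/(2*((14*(1/17)))) = (14/17 + √(4 + (14/17)²))/(2*(14/17)) = (½)*(17/14)*(14/17 + √(4 + 196/289)) = (½)*(17/14)*(14/17 + √(1352/289)) = (½)*(17/14)*(14/17 + 26*√2/17) = ½ + 13*√2/14)
-b(-35, 773) = -(½ + 13*√2/14) = -½ - 13*√2/14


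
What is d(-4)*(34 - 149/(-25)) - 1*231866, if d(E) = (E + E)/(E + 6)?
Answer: -5800646/25 ≈ -2.3203e+5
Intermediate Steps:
d(E) = 2*E/(6 + E) (d(E) = (2*E)/(6 + E) = 2*E/(6 + E))
d(-4)*(34 - 149/(-25)) - 1*231866 = (2*(-4)/(6 - 4))*(34 - 149/(-25)) - 1*231866 = (2*(-4)/2)*(34 - 149*(-1/25)) - 231866 = (2*(-4)*(½))*(34 + 149/25) - 231866 = -4*999/25 - 231866 = -3996/25 - 231866 = -5800646/25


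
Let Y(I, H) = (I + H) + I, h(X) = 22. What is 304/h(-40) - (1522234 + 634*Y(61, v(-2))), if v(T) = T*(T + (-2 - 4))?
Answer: -17706834/11 ≈ -1.6097e+6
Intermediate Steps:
v(T) = T*(-6 + T) (v(T) = T*(T - 6) = T*(-6 + T))
Y(I, H) = H + 2*I (Y(I, H) = (H + I) + I = H + 2*I)
304/h(-40) - (1522234 + 634*Y(61, v(-2))) = 304/22 - (1599582 - 1268*(-6 - 2)) = 304*(1/22) - (1599582 + 10144) = 152/11 - 634/(1/((16 + 122) + 2401)) = 152/11 - 634/(1/(138 + 2401)) = 152/11 - 634/(1/2539) = 152/11 - 634/1/2539 = 152/11 - 634*2539 = 152/11 - 1609726 = -17706834/11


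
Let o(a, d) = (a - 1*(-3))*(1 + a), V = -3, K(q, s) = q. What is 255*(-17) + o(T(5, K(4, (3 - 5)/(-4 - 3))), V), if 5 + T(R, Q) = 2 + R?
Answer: -4320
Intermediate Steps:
T(R, Q) = -3 + R (T(R, Q) = -5 + (2 + R) = -3 + R)
o(a, d) = (1 + a)*(3 + a) (o(a, d) = (a + 3)*(1 + a) = (3 + a)*(1 + a) = (1 + a)*(3 + a))
255*(-17) + o(T(5, K(4, (3 - 5)/(-4 - 3))), V) = 255*(-17) + (3 + (-3 + 5)² + 4*(-3 + 5)) = -4335 + (3 + 2² + 4*2) = -4335 + (3 + 4 + 8) = -4335 + 15 = -4320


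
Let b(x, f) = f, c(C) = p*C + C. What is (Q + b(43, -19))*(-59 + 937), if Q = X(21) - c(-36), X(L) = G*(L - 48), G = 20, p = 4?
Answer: -332762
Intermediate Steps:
c(C) = 5*C (c(C) = 4*C + C = 5*C)
X(L) = -960 + 20*L (X(L) = 20*(L - 48) = 20*(-48 + L) = -960 + 20*L)
Q = -360 (Q = (-960 + 20*21) - 5*(-36) = (-960 + 420) - 1*(-180) = -540 + 180 = -360)
(Q + b(43, -19))*(-59 + 937) = (-360 - 19)*(-59 + 937) = -379*878 = -332762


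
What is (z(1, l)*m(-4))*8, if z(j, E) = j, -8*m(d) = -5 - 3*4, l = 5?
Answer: 17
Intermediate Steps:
m(d) = 17/8 (m(d) = -(-5 - 3*4)/8 = -(-5 - 12)/8 = -1/8*(-17) = 17/8)
(z(1, l)*m(-4))*8 = (1*(17/8))*8 = (17/8)*8 = 17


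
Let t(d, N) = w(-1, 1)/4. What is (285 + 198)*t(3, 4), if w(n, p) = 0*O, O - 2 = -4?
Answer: 0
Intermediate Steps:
O = -2 (O = 2 - 4 = -2)
w(n, p) = 0 (w(n, p) = 0*(-2) = 0)
t(d, N) = 0 (t(d, N) = 0/4 = 0*(¼) = 0)
(285 + 198)*t(3, 4) = (285 + 198)*0 = 483*0 = 0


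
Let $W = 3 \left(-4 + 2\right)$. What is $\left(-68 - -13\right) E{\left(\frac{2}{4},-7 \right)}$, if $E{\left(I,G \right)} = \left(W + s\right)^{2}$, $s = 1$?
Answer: $-1375$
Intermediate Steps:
$W = -6$ ($W = 3 \left(-2\right) = -6$)
$E{\left(I,G \right)} = 25$ ($E{\left(I,G \right)} = \left(-6 + 1\right)^{2} = \left(-5\right)^{2} = 25$)
$\left(-68 - -13\right) E{\left(\frac{2}{4},-7 \right)} = \left(-68 - -13\right) 25 = \left(-68 + 13\right) 25 = \left(-55\right) 25 = -1375$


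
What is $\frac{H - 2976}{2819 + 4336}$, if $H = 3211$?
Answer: $\frac{47}{1431} \approx 0.032844$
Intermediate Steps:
$\frac{H - 2976}{2819 + 4336} = \frac{3211 - 2976}{2819 + 4336} = \frac{235}{7155} = 235 \cdot \frac{1}{7155} = \frac{47}{1431}$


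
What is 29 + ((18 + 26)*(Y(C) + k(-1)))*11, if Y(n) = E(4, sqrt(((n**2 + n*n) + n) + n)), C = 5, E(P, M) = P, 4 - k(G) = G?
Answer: 4385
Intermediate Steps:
k(G) = 4 - G
Y(n) = 4
29 + ((18 + 26)*(Y(C) + k(-1)))*11 = 29 + ((18 + 26)*(4 + (4 - 1*(-1))))*11 = 29 + (44*(4 + (4 + 1)))*11 = 29 + (44*(4 + 5))*11 = 29 + (44*9)*11 = 29 + 396*11 = 29 + 4356 = 4385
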